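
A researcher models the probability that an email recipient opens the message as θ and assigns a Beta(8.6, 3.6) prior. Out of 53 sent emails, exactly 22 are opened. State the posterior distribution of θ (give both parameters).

Posterior: Beta(30.6, 34.6)

The binomial likelihood is conjugate to the Beta prior: with 22 successes and 31 failures, the posterior is Beta(8.6+22, 3.6+31) = Beta(30.6, 34.6).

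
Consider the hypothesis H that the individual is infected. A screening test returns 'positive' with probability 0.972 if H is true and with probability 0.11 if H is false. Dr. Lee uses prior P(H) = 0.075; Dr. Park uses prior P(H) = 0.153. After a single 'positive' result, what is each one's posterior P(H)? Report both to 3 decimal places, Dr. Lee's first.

Dr. Lee: 0.417; Dr. Park: 0.615

The likelihood ratio for a 'positive' result is 0.972/0.11 = 8.8364.
Dr. Lee: prior odds 0.075/0.925 = 0.081081; posterior odds 0.71646; posterior probability 0.417.
Dr. Park: prior odds 0.153/0.847 = 0.18064; posterior odds 1.5962; posterior probability 0.615.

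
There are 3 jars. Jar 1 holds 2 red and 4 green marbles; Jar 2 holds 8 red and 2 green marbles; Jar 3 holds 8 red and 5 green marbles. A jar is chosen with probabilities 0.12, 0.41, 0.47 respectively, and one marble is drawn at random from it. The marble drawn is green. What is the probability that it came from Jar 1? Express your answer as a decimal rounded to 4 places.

Posterior probability ≈ 0.2334

P(green|Jar 1) = 0.6667; P(green|Jar 2) = 0.2; P(green|Jar 3) = 0.3846.
Prior × likelihood for each source: 0.12·0.6667=0.08000, 0.41·0.2=0.08200, 0.47·0.3846=0.1808. Summing gives P(green) = 0.34277.
P(Jar 1 | green) = 0.08000 / 0.34277 = 0.2334.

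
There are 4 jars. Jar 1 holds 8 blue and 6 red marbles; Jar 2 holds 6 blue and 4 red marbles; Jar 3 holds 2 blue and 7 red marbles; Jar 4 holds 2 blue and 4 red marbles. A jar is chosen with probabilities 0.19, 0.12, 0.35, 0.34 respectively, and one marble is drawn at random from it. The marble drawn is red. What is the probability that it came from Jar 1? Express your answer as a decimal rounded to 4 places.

Posterior probability ≈ 0.1296

P(red|Jar 1) = 0.4286; P(red|Jar 2) = 0.4; P(red|Jar 3) = 0.7778; P(red|Jar 4) = 0.6667.
Prior × likelihood for each source: 0.19·0.4286=0.08143, 0.12·0.4=0.04800, 0.35·0.7778=0.2722, 0.34·0.6667=0.2267. Summing gives P(red) = 0.62832.
P(Jar 1 | red) = 0.08143 / 0.62832 = 0.1296.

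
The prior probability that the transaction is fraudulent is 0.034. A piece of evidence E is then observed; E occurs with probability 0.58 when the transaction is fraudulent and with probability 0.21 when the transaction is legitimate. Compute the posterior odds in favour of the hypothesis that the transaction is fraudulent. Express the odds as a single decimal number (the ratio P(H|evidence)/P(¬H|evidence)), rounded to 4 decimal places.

Posterior odds ≈ 0.0972

Prior odds = 0.034/(1−0.034) = 0.035197. In log-odds, ln(0.035197) = -3.3468.
Add log likelihood ratio: ln(2.7619) = 1.0159.
Posterior log-odds = -2.3309, so posterior odds = exp(-2.3309) = 0.097210.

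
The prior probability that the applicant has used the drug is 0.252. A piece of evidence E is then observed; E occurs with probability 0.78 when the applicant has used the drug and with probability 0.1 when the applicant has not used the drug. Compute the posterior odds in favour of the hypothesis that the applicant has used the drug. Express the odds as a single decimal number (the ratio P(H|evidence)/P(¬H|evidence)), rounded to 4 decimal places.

Posterior odds ≈ 2.6278

Prior odds = 0.252/(1−0.252) = 0.33690. In log-odds, ln(0.33690) = -1.0880.
Add log likelihood ratio: ln(7.8000) = 2.0541.
Posterior log-odds = 0.96615, so posterior odds = exp(0.96615) = 2.6278.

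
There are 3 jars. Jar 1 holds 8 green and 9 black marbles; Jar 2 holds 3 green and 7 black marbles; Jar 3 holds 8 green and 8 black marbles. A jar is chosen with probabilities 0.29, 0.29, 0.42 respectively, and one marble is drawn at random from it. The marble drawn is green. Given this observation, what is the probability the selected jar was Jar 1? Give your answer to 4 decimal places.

P(green|Jar 1) = 0.4706; P(green|Jar 2) = 0.3; P(green|Jar 3) = 0.5.
Prior × likelihood for each source: 0.29·0.4706=0.1365, 0.29·0.3=0.08700, 0.42·0.5=0.2100. Summing gives P(green) = 0.43347.
P(Jar 1 | green) = 0.1365 / 0.43347 = 0.3148.

Posterior probability ≈ 0.3148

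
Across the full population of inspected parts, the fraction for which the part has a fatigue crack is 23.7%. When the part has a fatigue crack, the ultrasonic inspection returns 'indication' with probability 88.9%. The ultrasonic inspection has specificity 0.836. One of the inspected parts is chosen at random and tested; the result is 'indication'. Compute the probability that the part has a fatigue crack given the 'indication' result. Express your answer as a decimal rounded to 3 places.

P(H | E) ≈ 0.627

Write H for 'the part has a fatigue crack'. Prior odds H:¬H = 0.237/0.763 = 0.31062. For the 'indication' outcome, the likelihood ratio is 0.889/0.164 = 5.4207.
Posterior odds = 0.31062 × 5.4207 = 1.6838, so P(H|E) = 1.6838/(1+1.6838) = 0.627.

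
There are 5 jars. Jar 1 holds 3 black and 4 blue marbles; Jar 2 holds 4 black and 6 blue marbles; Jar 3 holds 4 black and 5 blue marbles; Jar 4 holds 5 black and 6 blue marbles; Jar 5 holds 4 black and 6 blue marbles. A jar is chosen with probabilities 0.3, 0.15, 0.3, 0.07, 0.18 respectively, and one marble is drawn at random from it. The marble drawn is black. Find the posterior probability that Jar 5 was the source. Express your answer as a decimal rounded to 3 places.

P(black|Jar 1) = 0.4286; P(black|Jar 2) = 0.4; P(black|Jar 3) = 0.4444; P(black|Jar 4) = 0.4545; P(black|Jar 5) = 0.4.
Prior × likelihood for each source: 0.3·0.4286=0.1286, 0.15·0.4=0.06000, 0.3·0.4444=0.1333, 0.07·0.4545=0.03182, 0.18·0.4=0.07200. Summing gives P(black) = 0.42572.
P(Jar 5 | black) = 0.07200 / 0.42572 = 0.169.

Posterior probability ≈ 0.169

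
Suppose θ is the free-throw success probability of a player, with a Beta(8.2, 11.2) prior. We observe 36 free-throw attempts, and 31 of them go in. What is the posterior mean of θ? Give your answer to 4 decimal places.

Posterior mean ≈ 0.7076

The binomial likelihood is conjugate to the Beta prior: with 31 successes and 5 failures, the posterior is Beta(8.2+31, 11.2+5) = Beta(39.2, 16.2).
E[θ | data] = 39.2/(39.2+16.2) = 0.7076.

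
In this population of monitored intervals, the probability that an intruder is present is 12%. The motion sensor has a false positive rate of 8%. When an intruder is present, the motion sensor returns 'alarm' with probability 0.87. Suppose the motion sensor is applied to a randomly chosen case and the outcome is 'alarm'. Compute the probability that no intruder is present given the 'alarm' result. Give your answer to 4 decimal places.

P(¬H | E) ≈ 0.4027

Let H be the event that an intruder is present. P(H) = 0.12, so P(¬H) = 0.88. With E the 'alarm' result, P(E|H) = 0.87 and P(E|¬H) = 0.08.
P(E) = 0.87·0.12 + 0.08·0.88 = 0.10440 + 0.070400 = 0.17480.
By Bayes' theorem, P(H|E) = 0.10440 / 0.17480 = 0.5973. Hence P(¬H|E) = 1 − 0.5973 = 0.4027.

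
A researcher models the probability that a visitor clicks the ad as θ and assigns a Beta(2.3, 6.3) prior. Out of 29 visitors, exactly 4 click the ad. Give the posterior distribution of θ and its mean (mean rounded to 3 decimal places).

Observing 4 successes and 25 failures updates Beta(2.3, 6.3) by adding the success and failure counts to the two shape parameters: α = 2.3+4 = 6.3, β = 6.3+25 = 31.3.
Posterior mean = α/(α+β) = 6.3/37.6 = 0.168.

Posterior: Beta(6.3, 31.3); mean ≈ 0.168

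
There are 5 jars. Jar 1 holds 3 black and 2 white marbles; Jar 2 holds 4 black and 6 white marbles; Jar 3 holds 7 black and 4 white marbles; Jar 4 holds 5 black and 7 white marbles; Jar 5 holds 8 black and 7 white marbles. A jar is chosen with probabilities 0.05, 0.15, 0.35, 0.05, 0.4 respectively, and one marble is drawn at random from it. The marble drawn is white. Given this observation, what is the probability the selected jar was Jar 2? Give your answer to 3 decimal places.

Tabulate prior·likelihood by source: [1] prior 0.05, lik 0.4, product 0.02000; [2] prior 0.15, lik 0.6, product 0.09000; [3] prior 0.35, lik 0.3636, product 0.1273; [4] prior 0.05, lik 0.5833, product 0.02917; [5] prior 0.4, lik 0.4667, product 0.1867.
Normalizing constant = 0.45311; the posterior for Jar 2 is its product over the sum, 0.09000/0.45311 = 0.199.

Posterior probability ≈ 0.199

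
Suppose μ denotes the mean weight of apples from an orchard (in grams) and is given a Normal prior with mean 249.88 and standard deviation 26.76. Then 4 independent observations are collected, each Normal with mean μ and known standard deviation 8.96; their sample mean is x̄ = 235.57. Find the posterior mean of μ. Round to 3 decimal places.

With known σ, the Normal prior is conjugate. Weight on the data is w = (n/σ²)/(n/σ² + 1/τ₀²) = 0.0498246/(0.0498246+0.00139646) = 0.97274.
Posterior mean = w·x̄ + (1−w)·μ₀ = 0.97274·235.57 + 0.027263·249.88 = 235.960.

Posterior mean ≈ 235.960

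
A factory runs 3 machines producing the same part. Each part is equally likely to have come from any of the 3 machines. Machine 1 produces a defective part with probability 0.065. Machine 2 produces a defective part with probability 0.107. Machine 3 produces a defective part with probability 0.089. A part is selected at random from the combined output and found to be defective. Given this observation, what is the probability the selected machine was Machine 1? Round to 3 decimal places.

Posterior probability ≈ 0.249

P(defective|M1) = 0.065; P(defective|M2) = 0.107; P(defective|M3) = 0.089.
Prior × likelihood for each source: 0.333333·0.065=0.02167, 0.333333·0.107=0.03567, 0.333333·0.089=0.02967. Summing gives P(defective) = 0.087000.
P(Machine 1 | defective) = 0.02167 / 0.087000 = 0.249.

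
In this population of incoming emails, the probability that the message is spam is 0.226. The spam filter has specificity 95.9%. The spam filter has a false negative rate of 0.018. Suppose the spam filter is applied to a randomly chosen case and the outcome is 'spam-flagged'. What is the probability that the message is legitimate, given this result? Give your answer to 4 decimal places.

P(¬H | E) ≈ 0.1251

Let H be the event that the message is spam. P(H) = 0.226, so P(¬H) = 0.774. With E the 'spam-flagged' result, P(E|H) = 0.982 and P(E|¬H) = 0.041.
P(E) = 0.982·0.226 + 0.041·0.774 = 0.22193 + 0.031734 = 0.25367.
By Bayes' theorem, P(H|E) = 0.22193 / 0.25367 = 0.8749. Hence P(¬H|E) = 1 − 0.8749 = 0.1251.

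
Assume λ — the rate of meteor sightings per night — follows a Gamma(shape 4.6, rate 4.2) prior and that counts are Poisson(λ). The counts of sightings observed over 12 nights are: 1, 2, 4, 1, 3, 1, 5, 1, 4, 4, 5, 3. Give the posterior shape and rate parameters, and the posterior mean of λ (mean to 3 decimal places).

Posterior: Gamma(shape=38.6, rate=16.2); mean ≈ 2.383

Total count ∑xᵢ = 34 over n = 12 nights.
Gamma is conjugate to the Poisson likelihood: posterior is Gamma(shape = 4.6+34 = 38.6, rate = 4.2+12 = 16.2).
Posterior mean = shape/rate = 38.6/16.2 = 2.383.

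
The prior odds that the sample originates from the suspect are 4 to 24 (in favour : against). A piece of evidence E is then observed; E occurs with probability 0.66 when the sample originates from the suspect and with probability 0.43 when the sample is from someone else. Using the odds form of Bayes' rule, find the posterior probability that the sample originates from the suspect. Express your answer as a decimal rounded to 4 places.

Posterior probability ≈ 0.2037

Prior odds = 4/24 = 0.16667. In log-odds, ln(0.16667) = -1.7918.
Add log likelihood ratio: ln(1.5349) = 0.42845.
Posterior log-odds = -1.3633, so posterior odds = exp(-1.3633) = 0.25581. Converting, P(H|E) = 0.25581/1.2558 = 0.2037.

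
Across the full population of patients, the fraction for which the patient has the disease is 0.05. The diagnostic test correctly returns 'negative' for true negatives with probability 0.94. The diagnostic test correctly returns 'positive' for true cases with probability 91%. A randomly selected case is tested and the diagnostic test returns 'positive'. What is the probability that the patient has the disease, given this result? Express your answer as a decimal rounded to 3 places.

Let H be the event that the patient has the disease. P(H) = 0.05, so P(¬H) = 0.95. With E the 'positive' result, P(E|H) = 0.91 and P(E|¬H) = 0.06.
P(E) = 0.91·0.05 + 0.06·0.95 = 0.045500 + 0.057000 = 0.10250.
By Bayes' theorem, P(H|E) = 0.045500 / 0.10250 = 0.444.

P(H | E) ≈ 0.444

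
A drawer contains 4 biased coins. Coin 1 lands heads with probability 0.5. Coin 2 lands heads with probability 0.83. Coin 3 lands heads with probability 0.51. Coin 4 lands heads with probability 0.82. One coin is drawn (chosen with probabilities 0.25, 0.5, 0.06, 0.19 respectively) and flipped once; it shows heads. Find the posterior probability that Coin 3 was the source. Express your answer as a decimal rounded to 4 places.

Posterior probability ≈ 0.0421

Tabulate prior·likelihood by source: [1] prior 0.25, lik 0.5, product 0.1250; [2] prior 0.5, lik 0.83, product 0.4150; [3] prior 0.06, lik 0.51, product 0.03060; [4] prior 0.19, lik 0.82, product 0.1558.
Normalizing constant = 0.72640; the posterior for Coin 3 is its product over the sum, 0.03060/0.72640 = 0.0421.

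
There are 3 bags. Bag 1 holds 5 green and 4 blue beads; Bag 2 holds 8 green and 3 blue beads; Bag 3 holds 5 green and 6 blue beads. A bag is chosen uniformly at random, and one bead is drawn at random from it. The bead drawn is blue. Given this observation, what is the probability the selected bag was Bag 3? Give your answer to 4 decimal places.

P(blue|Bag 1) = 0.4444; P(blue|Bag 2) = 0.2727; P(blue|Bag 3) = 0.5455.
Prior × likelihood for each source: 0.333333·0.4444=0.1481, 0.333333·0.2727=0.09091, 0.333333·0.5455=0.1818. Summing gives P(blue) = 0.42088.
P(Bag 3 | blue) = 0.1818 / 0.42088 = 0.4320.

Posterior probability ≈ 0.4320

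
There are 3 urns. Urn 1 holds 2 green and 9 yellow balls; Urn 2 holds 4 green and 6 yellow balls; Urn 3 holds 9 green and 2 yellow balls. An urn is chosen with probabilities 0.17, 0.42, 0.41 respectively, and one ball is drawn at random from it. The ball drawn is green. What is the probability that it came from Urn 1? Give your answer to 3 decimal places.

Posterior probability ≈ 0.058

Tabulate prior·likelihood by source: [1] prior 0.17, lik 0.1818, product 0.03091; [2] prior 0.42, lik 0.4, product 0.1680; [3] prior 0.41, lik 0.8182, product 0.3355.
Normalizing constant = 0.53436; the posterior for Urn 1 is its product over the sum, 0.03091/0.53436 = 0.058.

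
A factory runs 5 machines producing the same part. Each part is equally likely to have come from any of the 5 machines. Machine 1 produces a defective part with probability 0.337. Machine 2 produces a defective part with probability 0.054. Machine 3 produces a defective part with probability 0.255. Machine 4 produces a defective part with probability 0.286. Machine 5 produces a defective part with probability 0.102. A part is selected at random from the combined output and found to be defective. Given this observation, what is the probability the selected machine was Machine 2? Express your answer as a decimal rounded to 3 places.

P(defective|M1) = 0.337; P(defective|M2) = 0.054; P(defective|M3) = 0.255; P(defective|M4) = 0.286; P(defective|M5) = 0.102.
Prior × likelihood for each source: 0.2·0.337=0.06740, 0.2·0.054=0.01080, 0.2·0.255=0.05100, 0.2·0.286=0.05720, 0.2·0.102=0.02040. Summing gives P(defective) = 0.20680.
P(Machine 2 | defective) = 0.01080 / 0.20680 = 0.052.

Posterior probability ≈ 0.052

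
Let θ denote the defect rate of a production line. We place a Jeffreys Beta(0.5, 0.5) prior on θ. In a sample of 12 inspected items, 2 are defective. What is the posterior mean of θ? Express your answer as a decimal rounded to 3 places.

Observing 2 successes and 10 failures updates Beta(0.5, 0.5) by adding the success and failure counts to the two shape parameters: α = 0.5+2 = 2.5, β = 0.5+10 = 10.5.
E[θ | data] = 2.5/(2.5+10.5) = 0.192.

Posterior mean ≈ 0.192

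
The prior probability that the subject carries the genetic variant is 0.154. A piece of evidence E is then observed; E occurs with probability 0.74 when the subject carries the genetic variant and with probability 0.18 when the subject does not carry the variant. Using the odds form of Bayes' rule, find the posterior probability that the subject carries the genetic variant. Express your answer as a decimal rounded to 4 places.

Posterior probability ≈ 0.4280

Prior odds = 0.154/(1−0.154) = 0.18203.
Likelihood ratio for E = 0.74/0.18 = 4.1111.
Posterior odds = prior odds × LR = 0.74836.
Posterior probability = odds/(1+odds) = 0.74836/1.7484 = 0.4280.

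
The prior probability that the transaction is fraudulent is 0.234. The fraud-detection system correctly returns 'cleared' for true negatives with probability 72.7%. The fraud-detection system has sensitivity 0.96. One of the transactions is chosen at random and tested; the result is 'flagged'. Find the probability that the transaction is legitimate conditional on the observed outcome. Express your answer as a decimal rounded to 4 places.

P(¬H | E) ≈ 0.4821

Let H be the event that the transaction is fraudulent. P(H) = 0.234, so P(¬H) = 0.766. With E the 'flagged' result, P(E|H) = 0.96 and P(E|¬H) = 0.273.
P(E) = 0.96·0.234 + 0.273·0.766 = 0.22464 + 0.20912 = 0.43376.
By Bayes' theorem, P(H|E) = 0.22464 / 0.43376 = 0.5179. Hence P(¬H|E) = 1 − 0.5179 = 0.4821.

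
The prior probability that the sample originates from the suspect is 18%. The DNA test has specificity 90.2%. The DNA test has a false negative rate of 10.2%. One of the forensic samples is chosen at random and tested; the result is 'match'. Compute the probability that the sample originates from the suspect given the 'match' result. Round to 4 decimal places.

P(H | E) ≈ 0.6679

Let H be the event that the sample originates from the suspect. P(H) = 0.18, so P(¬H) = 0.82. With E the 'match' result, P(E|H) = 0.898 and P(E|¬H) = 0.098.
P(E) = 0.898·0.18 + 0.098·0.82 = 0.16164 + 0.080360 = 0.24200.
By Bayes' theorem, P(H|E) = 0.16164 / 0.24200 = 0.6679.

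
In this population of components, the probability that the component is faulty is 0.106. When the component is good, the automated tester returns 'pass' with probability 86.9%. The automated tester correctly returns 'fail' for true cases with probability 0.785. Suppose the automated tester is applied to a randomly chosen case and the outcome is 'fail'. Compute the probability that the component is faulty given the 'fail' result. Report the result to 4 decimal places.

Write H for 'the component is faulty'. Prior odds H:¬H = 0.106/0.894 = 0.11857. For the 'fail' outcome, the likelihood ratio is 0.785/0.131 = 5.9924.
Posterior odds = 0.11857 × 5.9924 = 0.71050, so P(H|E) = 0.71050/(1+0.71050) = 0.4154.

P(H | E) ≈ 0.4154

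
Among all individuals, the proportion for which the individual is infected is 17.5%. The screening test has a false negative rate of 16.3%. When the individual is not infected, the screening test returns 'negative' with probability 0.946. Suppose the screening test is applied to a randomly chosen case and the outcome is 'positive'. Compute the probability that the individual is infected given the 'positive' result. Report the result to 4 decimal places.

P(H | E) ≈ 0.7668

Write H for 'the individual is infected'. Prior odds H:¬H = 0.175/0.825 = 0.21212. For the 'positive' outcome, the likelihood ratio is 0.837/0.054 = 15.500.
Posterior odds = 0.21212 × 15.500 = 3.2879, so P(H|E) = 3.2879/(1+3.2879) = 0.7668.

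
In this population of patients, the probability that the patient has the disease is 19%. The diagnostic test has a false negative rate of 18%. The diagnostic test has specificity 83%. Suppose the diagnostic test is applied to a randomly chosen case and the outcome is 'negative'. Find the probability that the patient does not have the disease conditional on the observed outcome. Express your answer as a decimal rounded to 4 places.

Let H be the event that the patient has the disease. P(H) = 0.19, so P(¬H) = 0.81. With E the 'negative' result, P(E|H) = 0.18 and P(E|¬H) = 0.83.
P(E) = 0.18·0.19 + 0.83·0.81 = 0.034200 + 0.67230 = 0.70650.
By Bayes' theorem, P(H|E) = 0.034200 / 0.70650 = 0.0484. Hence P(¬H|E) = 1 − 0.0484 = 0.9516.

P(¬H | E) ≈ 0.9516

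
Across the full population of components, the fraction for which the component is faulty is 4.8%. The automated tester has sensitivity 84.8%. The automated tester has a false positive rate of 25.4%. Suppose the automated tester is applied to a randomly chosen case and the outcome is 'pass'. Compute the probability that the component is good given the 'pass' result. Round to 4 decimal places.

P(¬H | E) ≈ 0.9898

Let H be the event that the component is faulty. P(H) = 0.048, so P(¬H) = 0.952. With E the 'pass' result, P(E|H) = 0.152 and P(E|¬H) = 0.746.
P(E) = 0.152·0.048 + 0.746·0.952 = 0.0072960 + 0.71019 = 0.71749.
By Bayes' theorem, P(H|E) = 0.0072960 / 0.71749 = 0.0102. Hence P(¬H|E) = 1 − 0.0102 = 0.9898.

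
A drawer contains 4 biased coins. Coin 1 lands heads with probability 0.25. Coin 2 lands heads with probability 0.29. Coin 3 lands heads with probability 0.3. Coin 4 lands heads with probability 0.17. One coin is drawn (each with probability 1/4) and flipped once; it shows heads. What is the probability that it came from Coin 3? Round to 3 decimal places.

Posterior probability ≈ 0.297

P(heads|C1) = 0.25; P(heads|C2) = 0.29; P(heads|C3) = 0.3; P(heads|C4) = 0.17.
Prior × likelihood for each source: 0.25·0.25=0.06250, 0.25·0.29=0.07250, 0.25·0.3=0.07500, 0.25·0.17=0.04250. Summing gives P(heads) = 0.25250.
P(Coin 3 | heads) = 0.07500 / 0.25250 = 0.297.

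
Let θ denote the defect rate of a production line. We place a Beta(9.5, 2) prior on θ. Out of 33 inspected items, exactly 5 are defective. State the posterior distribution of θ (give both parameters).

Posterior: Beta(14.5, 30)

The binomial likelihood is conjugate to the Beta prior: with 5 successes and 28 failures, the posterior is Beta(9.5+5, 2+28) = Beta(14.5, 30).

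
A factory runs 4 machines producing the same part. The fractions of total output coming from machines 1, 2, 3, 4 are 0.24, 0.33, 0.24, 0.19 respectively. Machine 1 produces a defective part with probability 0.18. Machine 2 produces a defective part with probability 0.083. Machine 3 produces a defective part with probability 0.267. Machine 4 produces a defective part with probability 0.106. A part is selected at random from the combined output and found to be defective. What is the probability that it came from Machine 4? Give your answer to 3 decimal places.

P(defective|M1) = 0.18; P(defective|M2) = 0.083; P(defective|M3) = 0.267; P(defective|M4) = 0.106.
Prior × likelihood for each source: 0.24·0.18=0.04320, 0.33·0.083=0.02739, 0.24·0.267=0.06408, 0.19·0.106=0.02014. Summing gives P(defective) = 0.15481.
P(Machine 4 | defective) = 0.02014 / 0.15481 = 0.130.

Posterior probability ≈ 0.130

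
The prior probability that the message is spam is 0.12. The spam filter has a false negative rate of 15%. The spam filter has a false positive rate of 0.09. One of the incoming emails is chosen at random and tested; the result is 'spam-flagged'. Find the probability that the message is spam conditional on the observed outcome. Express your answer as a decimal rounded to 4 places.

Let H be the event that the message is spam. P(H) = 0.12, so P(¬H) = 0.88. With E the 'spam-flagged' result, P(E|H) = 0.85 and P(E|¬H) = 0.09.
P(E) = 0.85·0.12 + 0.09·0.88 = 0.10200 + 0.079200 = 0.18120.
By Bayes' theorem, P(H|E) = 0.10200 / 0.18120 = 0.5629.

P(H | E) ≈ 0.5629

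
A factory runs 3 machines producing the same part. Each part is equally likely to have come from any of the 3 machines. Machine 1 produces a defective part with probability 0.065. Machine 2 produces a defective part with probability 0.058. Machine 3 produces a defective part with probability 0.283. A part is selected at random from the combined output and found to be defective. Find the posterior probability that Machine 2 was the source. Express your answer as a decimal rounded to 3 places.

P(defective|M1) = 0.065; P(defective|M2) = 0.058; P(defective|M3) = 0.283.
Prior × likelihood for each source: 0.333333·0.065=0.02167, 0.333333·0.058=0.01933, 0.333333·0.283=0.09433. Summing gives P(defective) = 0.13533.
P(Machine 2 | defective) = 0.01933 / 0.13533 = 0.143.

Posterior probability ≈ 0.143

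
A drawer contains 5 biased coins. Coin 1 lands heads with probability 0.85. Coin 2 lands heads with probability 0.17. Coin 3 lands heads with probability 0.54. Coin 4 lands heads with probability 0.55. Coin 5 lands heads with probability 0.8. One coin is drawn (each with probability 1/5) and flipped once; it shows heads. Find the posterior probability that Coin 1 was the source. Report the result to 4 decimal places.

Posterior probability ≈ 0.2921

P(heads|C1) = 0.85; P(heads|C2) = 0.17; P(heads|C3) = 0.54; P(heads|C4) = 0.55; P(heads|C5) = 0.8.
Prior × likelihood for each source: 0.2·0.85=0.1700, 0.2·0.17=0.03400, 0.2·0.54=0.1080, 0.2·0.55=0.1100, 0.2·0.8=0.1600. Summing gives P(heads) = 0.58200.
P(Coin 1 | heads) = 0.1700 / 0.58200 = 0.2921.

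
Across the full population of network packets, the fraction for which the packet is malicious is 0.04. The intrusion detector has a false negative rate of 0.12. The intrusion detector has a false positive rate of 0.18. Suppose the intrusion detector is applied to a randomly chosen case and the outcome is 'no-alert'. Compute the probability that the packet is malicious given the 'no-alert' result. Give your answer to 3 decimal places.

P(H | E) ≈ 0.006

Let H be the event that the packet is malicious. P(H) = 0.04, so P(¬H) = 0.96. With E the 'no-alert' result, P(E|H) = 0.12 and P(E|¬H) = 0.82.
P(E) = 0.12·0.04 + 0.82·0.96 = 0.0048000 + 0.78720 = 0.79200.
By Bayes' theorem, P(H|E) = 0.0048000 / 0.79200 = 0.006.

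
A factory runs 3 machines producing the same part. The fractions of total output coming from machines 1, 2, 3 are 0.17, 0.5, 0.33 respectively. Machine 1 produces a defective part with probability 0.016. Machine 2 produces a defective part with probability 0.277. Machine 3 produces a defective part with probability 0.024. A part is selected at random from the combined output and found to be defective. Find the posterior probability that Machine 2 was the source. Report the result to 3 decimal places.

P(defective|M1) = 0.016; P(defective|M2) = 0.277; P(defective|M3) = 0.024.
Prior × likelihood for each source: 0.17·0.016=0.002720, 0.5·0.277=0.1385, 0.33·0.024=0.007920. Summing gives P(defective) = 0.14914.
P(Machine 2 | defective) = 0.1385 / 0.14914 = 0.929.

Posterior probability ≈ 0.929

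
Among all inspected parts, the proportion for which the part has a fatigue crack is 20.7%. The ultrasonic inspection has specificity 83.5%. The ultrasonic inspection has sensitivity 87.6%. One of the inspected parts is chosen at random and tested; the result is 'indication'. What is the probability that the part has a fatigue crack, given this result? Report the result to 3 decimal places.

Let H be the event that the part has a fatigue crack. P(H) = 0.207, so P(¬H) = 0.793. With E the 'indication' result, P(E|H) = 0.876 and P(E|¬H) = 0.165.
P(E) = 0.876·0.207 + 0.165·0.793 = 0.18133 + 0.13085 = 0.31218.
By Bayes' theorem, P(H|E) = 0.18133 / 0.31218 = 0.581.

P(H | E) ≈ 0.581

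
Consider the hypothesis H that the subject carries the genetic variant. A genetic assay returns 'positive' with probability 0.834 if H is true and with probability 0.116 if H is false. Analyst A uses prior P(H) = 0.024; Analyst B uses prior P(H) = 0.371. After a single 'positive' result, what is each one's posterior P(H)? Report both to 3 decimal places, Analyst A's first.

Analyst A: 0.150; Analyst B: 0.809

P('+'|H) = 0.834, P('+'|¬H) = 0.116.
Analyst A: numerator 0.834·0.024 = 0.020016; evidence = 0.020016+0.116·0.976 = 0.13323; posterior = 0.150.
Analyst B: numerator 0.834·0.371 = 0.30941; evidence = 0.30941+0.116·0.629 = 0.38238; posterior = 0.809.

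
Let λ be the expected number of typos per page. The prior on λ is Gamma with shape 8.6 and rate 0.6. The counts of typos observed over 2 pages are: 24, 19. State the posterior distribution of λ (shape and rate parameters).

Posterior: Gamma(shape=51.6, rate=2.6)

The Poisson likelihood adds the total count to the shape and the number of exposure periods to the rate. Here ∑xᵢ = 43 and n = 2, so shape 8.6→51.6 and rate 0.6→2.6.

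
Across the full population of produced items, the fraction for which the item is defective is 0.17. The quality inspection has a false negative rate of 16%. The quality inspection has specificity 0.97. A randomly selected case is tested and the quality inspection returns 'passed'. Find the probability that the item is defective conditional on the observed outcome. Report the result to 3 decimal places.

Write H for 'the item is defective'. Prior odds H:¬H = 0.17/0.83 = 0.20482. For the 'passed' outcome, the likelihood ratio is 0.16/0.97 = 0.16495.
Posterior odds = 0.20482 × 0.16495 = 0.033785, so P(H|E) = 0.033785/(1+0.033785) = 0.033.

P(H | E) ≈ 0.033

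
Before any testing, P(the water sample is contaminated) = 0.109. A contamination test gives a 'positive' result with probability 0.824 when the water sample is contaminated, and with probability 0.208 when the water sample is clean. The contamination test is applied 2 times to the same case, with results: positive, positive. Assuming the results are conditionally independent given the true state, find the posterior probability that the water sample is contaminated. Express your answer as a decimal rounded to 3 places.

Posterior P(H) ≈ 0.658

Let H be the event that the water sample is contaminated; start with P(H) = 0.109. P('positive'|H) = 0.824, P('positive'|¬H) = 0.208.
Update on result 1 ('positive'): P(H) ← 0.824·0.1090 / (0.824·0.1090 + 0.208·0.8910) = 0.089816/0.27514 = 0.3264.
Update on result 2 ('positive'): P(H) ← 0.824·0.3264 / (0.824·0.3264 + 0.208·0.6736) = 0.26898/0.40908 = 0.6575.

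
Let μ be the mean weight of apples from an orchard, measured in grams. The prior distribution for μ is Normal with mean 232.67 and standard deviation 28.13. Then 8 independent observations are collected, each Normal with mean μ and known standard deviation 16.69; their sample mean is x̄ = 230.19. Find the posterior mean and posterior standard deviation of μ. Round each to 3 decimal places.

Prior precision 1/τ₀² = 1/28.13² = 0.00126375; data precision n/σ² = 8/16.69² = 0.0287195.
Posterior precision = 0.00126375 + 0.0287195 = 0.0299833, giving posterior SD = 1/√0.0299833 = 5.775.
Posterior mean = (0.00126375·232.67 + 0.0287195·230.19) / 0.0299833 = 230.295.

Posterior mean ≈ 230.295; posterior SD ≈ 5.775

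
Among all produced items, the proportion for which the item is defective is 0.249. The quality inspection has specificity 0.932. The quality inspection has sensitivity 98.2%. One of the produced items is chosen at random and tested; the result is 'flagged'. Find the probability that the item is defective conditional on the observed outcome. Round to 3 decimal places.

Let H be the event that the item is defective. P(H) = 0.249, so P(¬H) = 0.751. With E the 'flagged' result, P(E|H) = 0.982 and P(E|¬H) = 0.068.
P(E) = 0.982·0.249 + 0.068·0.751 = 0.24452 + 0.051068 = 0.29559.
By Bayes' theorem, P(H|E) = 0.24452 / 0.29559 = 0.827.

P(H | E) ≈ 0.827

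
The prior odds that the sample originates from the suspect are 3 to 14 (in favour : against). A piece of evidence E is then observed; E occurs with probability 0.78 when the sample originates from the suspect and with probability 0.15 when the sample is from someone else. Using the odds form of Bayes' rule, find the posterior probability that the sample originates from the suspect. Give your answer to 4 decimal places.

Posterior probability ≈ 0.5270

Prior odds = 3/14 = 0.21429.
Likelihood ratio for E = 0.78/0.15 = 5.2000.
Posterior odds = prior odds × LR = 1.1143.
Posterior probability = odds/(1+odds) = 1.1143/2.1143 = 0.5270.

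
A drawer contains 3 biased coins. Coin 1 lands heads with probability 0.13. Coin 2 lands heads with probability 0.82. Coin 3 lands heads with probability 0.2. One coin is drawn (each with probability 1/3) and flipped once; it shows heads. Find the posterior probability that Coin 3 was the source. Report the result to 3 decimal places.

P(heads|C1) = 0.13; P(heads|C2) = 0.82; P(heads|C3) = 0.2.
Prior × likelihood for each source: 0.333333·0.13=0.04333, 0.333333·0.82=0.2733, 0.333333·0.2=0.06667. Summing gives P(heads) = 0.38333.
P(Coin 3 | heads) = 0.06667 / 0.38333 = 0.174.

Posterior probability ≈ 0.174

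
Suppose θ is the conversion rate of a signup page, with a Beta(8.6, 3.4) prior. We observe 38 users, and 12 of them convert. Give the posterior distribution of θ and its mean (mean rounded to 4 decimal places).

Observing 12 successes and 26 failures updates Beta(8.6, 3.4) by adding the success and failure counts to the two shape parameters: α = 8.6+12 = 20.6, β = 3.4+26 = 29.4.
E[θ | data] = 20.6/(20.6+29.4) = 0.4120.

Posterior: Beta(20.6, 29.4); mean ≈ 0.4120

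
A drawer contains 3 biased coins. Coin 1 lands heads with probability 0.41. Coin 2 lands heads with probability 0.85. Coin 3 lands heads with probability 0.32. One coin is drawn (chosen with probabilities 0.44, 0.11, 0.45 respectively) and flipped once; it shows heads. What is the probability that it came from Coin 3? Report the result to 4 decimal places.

Tabulate prior·likelihood by source: [1] prior 0.44, lik 0.41, product 0.1804; [2] prior 0.11, lik 0.85, product 0.09350; [3] prior 0.45, lik 0.32, product 0.1440.
Normalizing constant = 0.41790; the posterior for Coin 3 is its product over the sum, 0.1440/0.41790 = 0.3446.

Posterior probability ≈ 0.3446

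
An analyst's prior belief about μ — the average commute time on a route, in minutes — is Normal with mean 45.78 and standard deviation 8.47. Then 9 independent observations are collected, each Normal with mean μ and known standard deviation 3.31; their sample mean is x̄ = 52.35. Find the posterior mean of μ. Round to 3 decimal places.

Prior precision 1/τ₀² = 1/8.47² = 0.0139391; data precision n/σ² = 9/3.31² = 0.821460.
Posterior precision = 0.0139391 + 0.821460 = 0.835399.
Posterior mean = (0.0139391·45.78 + 0.821460·52.35) / 0.835399 = 52.240.

Posterior mean ≈ 52.240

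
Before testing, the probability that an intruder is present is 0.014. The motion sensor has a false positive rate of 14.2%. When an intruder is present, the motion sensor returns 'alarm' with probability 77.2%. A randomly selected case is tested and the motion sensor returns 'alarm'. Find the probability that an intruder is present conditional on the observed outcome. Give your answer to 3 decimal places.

Write H for 'an intruder is present'. Prior odds H:¬H = 0.014/0.986 = 0.014199. For the 'alarm' outcome, the likelihood ratio is 0.772/0.142 = 5.4366.
Posterior odds = 0.014199 × 5.4366 = 0.077193, so P(H|E) = 0.077193/(1+0.077193) = 0.072.

P(H | E) ≈ 0.072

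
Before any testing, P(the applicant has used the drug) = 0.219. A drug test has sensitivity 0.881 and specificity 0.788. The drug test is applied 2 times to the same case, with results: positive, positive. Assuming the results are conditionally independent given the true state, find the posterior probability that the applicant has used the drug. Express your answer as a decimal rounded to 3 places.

Let H be the event that the applicant has used the drug; start with P(H) = 0.219. P('positive'|H) = 0.881, P('positive'|¬H) = 0.212.
Update on result 1 ('positive'): P(H) ← 0.881·0.2190 / (0.881·0.2190 + 0.212·0.7810) = 0.19294/0.35851 = 0.5382.
Update on result 2 ('positive'): P(H) ← 0.881·0.5382 / (0.881·0.5382 + 0.212·0.4618) = 0.47413/0.57203 = 0.8288.

Posterior P(H) ≈ 0.829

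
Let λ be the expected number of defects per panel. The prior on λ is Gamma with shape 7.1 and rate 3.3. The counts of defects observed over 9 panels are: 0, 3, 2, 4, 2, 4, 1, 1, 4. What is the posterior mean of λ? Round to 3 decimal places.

Total count ∑xᵢ = 21 over n = 9 panels.
Gamma is conjugate to the Poisson likelihood: posterior is Gamma(shape = 7.1+21 = 28.1, rate = 3.3+9 = 12.3).
Posterior mean = shape/rate = 28.1/12.3 = 2.285.

Posterior mean ≈ 2.285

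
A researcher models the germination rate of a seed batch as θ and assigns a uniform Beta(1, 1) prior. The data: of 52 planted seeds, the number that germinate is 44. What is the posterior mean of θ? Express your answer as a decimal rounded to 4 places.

Observing 44 successes and 8 failures updates Beta(1, 1) by adding the success and failure counts to the two shape parameters: α = 1+44 = 45, β = 1+8 = 9.
E[θ | data] = 45/(45+9) = 0.8333.

Posterior mean ≈ 0.8333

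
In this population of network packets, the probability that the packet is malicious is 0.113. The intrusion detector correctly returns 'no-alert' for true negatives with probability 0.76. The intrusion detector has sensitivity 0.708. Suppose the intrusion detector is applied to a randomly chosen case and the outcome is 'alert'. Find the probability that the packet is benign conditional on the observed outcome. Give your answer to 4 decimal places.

Let H be the event that the packet is malicious. P(H) = 0.113, so P(¬H) = 0.887. With E the 'alert' result, P(E|H) = 0.708 and P(E|¬H) = 0.24.
P(E) = 0.708·0.113 + 0.24·0.887 = 0.080004 + 0.21288 = 0.29288.
By Bayes' theorem, P(H|E) = 0.080004 / 0.29288 = 0.2732. Hence P(¬H|E) = 1 − 0.2732 = 0.7268.

P(¬H | E) ≈ 0.7268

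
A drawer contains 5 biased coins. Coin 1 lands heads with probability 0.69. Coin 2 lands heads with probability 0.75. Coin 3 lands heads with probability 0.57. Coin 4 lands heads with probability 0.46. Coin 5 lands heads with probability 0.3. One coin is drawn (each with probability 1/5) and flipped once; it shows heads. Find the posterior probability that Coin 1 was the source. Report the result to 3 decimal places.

Tabulate prior·likelihood by source: [1] prior 0.2, lik 0.69, product 0.1380; [2] prior 0.2, lik 0.75, product 0.1500; [3] prior 0.2, lik 0.57, product 0.1140; [4] prior 0.2, lik 0.46, product 0.09200; [5] prior 0.2, lik 0.3, product 0.06000.
Normalizing constant = 0.55400; the posterior for Coin 1 is its product over the sum, 0.1380/0.55400 = 0.249.

Posterior probability ≈ 0.249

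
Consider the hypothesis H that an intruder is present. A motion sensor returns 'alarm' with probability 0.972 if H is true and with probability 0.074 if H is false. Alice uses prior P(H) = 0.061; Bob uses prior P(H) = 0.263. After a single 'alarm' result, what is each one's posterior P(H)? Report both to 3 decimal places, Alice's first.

Alice: 0.460; Bob: 0.824

P('+'|H) = 0.972, P('+'|¬H) = 0.074.
Alice: numerator 0.972·0.061 = 0.059292; evidence = 0.059292+0.074·0.939 = 0.12878; posterior = 0.460.
Bob: numerator 0.972·0.263 = 0.25564; evidence = 0.25564+0.074·0.737 = 0.31017; posterior = 0.824.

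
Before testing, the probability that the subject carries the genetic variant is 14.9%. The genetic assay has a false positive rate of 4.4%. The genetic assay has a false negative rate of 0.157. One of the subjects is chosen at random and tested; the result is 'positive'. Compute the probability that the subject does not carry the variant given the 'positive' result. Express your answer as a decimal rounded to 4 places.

P(¬H | E) ≈ 0.2296

Let H be the event that the subject carries the genetic variant. P(H) = 0.149, so P(¬H) = 0.851. With E the 'positive' result, P(E|H) = 0.843 and P(E|¬H) = 0.044.
P(E) = 0.843·0.149 + 0.044·0.851 = 0.12561 + 0.037444 = 0.16305.
By Bayes' theorem, P(H|E) = 0.12561 / 0.16305 = 0.7704. Hence P(¬H|E) = 1 − 0.7704 = 0.2296.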